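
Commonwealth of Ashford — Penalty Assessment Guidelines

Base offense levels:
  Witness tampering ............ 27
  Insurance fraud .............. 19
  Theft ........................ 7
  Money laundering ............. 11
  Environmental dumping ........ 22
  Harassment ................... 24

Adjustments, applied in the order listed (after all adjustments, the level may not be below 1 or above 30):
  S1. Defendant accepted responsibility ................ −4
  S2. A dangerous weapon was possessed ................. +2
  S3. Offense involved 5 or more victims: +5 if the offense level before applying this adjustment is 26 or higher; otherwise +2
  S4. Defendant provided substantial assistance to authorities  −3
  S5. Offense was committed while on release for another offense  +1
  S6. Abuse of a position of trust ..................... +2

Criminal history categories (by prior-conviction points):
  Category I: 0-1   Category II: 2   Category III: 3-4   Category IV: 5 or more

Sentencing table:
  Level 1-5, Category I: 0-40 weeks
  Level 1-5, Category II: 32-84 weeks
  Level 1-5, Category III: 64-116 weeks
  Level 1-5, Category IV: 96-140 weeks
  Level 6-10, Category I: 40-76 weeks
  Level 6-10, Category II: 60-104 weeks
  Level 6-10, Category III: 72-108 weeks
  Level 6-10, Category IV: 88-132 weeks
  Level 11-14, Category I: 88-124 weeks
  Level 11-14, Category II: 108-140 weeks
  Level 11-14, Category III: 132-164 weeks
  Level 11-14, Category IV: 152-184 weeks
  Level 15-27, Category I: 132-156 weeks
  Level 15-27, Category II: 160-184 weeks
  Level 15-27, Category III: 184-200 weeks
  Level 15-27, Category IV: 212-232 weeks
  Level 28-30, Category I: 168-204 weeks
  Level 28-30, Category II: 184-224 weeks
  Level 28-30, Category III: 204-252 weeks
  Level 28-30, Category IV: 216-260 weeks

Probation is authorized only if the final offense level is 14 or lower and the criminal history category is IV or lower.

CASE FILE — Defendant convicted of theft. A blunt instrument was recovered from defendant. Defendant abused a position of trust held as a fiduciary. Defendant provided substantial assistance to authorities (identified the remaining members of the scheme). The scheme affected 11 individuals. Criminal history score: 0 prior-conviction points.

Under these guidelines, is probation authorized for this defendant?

Yes

Base offense level for theft: 7.
S1 does not apply.
S2 applies: 7 + 2 = 9.
S3 applies (level before this adjustment is 9 < 26, so +2): 9 + 2 = 11.
S4 applies: 11 − 3 = 8.
S5 does not apply.
S6 applies: 8 + 2 = 10.
Final offense level: 10.
Criminal history: 0 prior points → Category I (0-1).
Level 10 falls in the 6-10 band.
Grid: Level 6-10 × Category I = 40-76 weeks.
Probation check: level 10 ≤ 14 and category I ≤ IV → eligible.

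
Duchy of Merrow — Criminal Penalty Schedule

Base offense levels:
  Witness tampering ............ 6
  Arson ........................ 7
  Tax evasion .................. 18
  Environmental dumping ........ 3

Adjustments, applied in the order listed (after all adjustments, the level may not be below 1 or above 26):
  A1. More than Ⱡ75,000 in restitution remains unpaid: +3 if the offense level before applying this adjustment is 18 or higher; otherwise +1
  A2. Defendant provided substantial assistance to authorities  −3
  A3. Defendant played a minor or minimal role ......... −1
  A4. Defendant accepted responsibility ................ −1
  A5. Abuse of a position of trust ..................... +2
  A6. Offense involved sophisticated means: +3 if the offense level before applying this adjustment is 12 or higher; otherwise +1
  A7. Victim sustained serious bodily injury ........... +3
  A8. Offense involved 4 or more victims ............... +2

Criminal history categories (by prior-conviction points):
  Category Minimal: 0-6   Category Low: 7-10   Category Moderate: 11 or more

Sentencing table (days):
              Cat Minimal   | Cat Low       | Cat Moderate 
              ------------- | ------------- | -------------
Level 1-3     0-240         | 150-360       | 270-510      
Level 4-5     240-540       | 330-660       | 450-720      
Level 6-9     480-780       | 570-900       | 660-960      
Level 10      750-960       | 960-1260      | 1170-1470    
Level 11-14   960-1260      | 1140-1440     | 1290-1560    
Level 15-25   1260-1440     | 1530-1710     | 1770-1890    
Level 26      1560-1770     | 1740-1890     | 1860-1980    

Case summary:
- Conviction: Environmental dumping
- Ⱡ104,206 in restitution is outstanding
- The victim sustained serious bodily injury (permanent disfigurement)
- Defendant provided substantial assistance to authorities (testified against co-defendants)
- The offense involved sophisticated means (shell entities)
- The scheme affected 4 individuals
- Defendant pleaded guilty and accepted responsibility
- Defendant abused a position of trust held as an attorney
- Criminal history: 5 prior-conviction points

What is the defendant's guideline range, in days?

480-780 days

Base offense level for environmental dumping: 3.
A1 applies (level before this adjustment is 3 < 18, so +1): 3 + 1 = 4.
A2 applies: 4 − 3 = 1.
A4 applies: 1 − 1 = 0.
A5 applies: 0 + 2 = 2.
A6 applies (level before this adjustment is 2 < 12, so +1): 2 + 1 = 3.
A7 applies: 3 + 3 = 6.
A8 applies: 6 + 2 = 8.
Final offense level: 8.
Criminal history: 5 prior points → Category Minimal (0-6).
Level 8 falls in the 6-9 band.
Grid: Level 6-9 × Category Minimal = 480-780 days.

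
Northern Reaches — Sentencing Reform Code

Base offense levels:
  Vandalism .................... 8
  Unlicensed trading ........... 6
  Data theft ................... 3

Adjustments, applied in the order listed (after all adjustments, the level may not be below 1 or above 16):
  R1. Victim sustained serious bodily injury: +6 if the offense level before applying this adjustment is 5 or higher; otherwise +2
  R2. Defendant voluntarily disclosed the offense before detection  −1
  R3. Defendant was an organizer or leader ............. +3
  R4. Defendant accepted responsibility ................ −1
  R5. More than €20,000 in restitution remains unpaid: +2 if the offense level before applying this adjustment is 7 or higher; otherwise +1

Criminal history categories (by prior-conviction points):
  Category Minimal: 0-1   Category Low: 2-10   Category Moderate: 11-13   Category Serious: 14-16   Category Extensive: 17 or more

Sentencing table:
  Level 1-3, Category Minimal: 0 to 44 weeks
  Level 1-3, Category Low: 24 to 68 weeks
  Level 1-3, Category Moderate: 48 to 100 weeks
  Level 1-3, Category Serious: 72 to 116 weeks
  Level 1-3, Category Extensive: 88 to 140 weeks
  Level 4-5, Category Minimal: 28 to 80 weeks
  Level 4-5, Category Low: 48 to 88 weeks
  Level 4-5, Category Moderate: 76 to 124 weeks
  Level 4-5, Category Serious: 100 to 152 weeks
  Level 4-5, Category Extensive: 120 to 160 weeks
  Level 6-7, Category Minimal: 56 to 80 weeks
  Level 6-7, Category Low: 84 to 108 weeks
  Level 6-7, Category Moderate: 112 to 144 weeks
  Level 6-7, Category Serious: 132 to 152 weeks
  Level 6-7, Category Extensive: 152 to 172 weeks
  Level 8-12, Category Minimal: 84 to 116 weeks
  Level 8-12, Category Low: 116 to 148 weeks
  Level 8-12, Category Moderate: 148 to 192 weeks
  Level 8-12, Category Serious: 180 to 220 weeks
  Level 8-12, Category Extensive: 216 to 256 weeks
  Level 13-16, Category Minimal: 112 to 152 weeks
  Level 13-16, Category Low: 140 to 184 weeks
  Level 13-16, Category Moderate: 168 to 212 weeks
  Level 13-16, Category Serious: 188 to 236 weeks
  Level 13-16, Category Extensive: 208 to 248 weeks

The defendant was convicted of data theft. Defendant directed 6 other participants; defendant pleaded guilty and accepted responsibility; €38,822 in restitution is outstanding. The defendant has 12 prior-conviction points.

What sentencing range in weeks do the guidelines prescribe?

Base offense level for data theft: 3.
R3 applies: 3 + 3 = 6.
R4 applies: 6 − 1 = 5.
R5 applies (level before this adjustment is 5 < 7, so +1): 5 + 1 = 6.
Final offense level: 6.
Criminal history: 12 prior points → Category Moderate (11-13).
Level 6 falls in the 6-7 band.
Grid: Level 6-7 × Category Moderate = 112-144 weeks.

112-144 weeks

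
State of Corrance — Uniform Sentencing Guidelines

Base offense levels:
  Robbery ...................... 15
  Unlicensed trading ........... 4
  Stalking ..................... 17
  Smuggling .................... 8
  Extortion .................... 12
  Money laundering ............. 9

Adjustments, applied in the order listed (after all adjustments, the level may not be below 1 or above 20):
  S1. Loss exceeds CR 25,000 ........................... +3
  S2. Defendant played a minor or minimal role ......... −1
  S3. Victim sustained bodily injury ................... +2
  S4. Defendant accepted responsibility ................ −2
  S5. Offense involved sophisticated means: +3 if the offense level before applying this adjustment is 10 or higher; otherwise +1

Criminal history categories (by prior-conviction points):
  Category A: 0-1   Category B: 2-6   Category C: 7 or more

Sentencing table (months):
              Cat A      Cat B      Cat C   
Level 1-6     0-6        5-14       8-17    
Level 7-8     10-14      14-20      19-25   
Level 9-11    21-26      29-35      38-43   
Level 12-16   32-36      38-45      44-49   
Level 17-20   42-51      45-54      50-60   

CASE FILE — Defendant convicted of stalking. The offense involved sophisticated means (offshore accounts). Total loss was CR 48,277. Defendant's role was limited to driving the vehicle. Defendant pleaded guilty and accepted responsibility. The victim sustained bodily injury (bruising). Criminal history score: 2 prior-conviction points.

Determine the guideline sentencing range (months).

45-54 months

Base offense level for stalking: 17.
S1 applies: 17 + 3 = 20.
S2 applies: 20 − 1 = 19.
S3 applies: 19 + 2 = 21.
S4 applies: 21 − 2 = 19.
S5 applies (level before this adjustment is 19 ≥ 10, so +3): 19 + 3 = 22.
Level 22 exceeds the maximum of 20; capped at 20.
Final offense level: 20.
Criminal history: 2 prior points → Category B (2-6).
Level 20 falls in the 17-20 band.
Grid: Level 17-20 × Category B = 45-54 months.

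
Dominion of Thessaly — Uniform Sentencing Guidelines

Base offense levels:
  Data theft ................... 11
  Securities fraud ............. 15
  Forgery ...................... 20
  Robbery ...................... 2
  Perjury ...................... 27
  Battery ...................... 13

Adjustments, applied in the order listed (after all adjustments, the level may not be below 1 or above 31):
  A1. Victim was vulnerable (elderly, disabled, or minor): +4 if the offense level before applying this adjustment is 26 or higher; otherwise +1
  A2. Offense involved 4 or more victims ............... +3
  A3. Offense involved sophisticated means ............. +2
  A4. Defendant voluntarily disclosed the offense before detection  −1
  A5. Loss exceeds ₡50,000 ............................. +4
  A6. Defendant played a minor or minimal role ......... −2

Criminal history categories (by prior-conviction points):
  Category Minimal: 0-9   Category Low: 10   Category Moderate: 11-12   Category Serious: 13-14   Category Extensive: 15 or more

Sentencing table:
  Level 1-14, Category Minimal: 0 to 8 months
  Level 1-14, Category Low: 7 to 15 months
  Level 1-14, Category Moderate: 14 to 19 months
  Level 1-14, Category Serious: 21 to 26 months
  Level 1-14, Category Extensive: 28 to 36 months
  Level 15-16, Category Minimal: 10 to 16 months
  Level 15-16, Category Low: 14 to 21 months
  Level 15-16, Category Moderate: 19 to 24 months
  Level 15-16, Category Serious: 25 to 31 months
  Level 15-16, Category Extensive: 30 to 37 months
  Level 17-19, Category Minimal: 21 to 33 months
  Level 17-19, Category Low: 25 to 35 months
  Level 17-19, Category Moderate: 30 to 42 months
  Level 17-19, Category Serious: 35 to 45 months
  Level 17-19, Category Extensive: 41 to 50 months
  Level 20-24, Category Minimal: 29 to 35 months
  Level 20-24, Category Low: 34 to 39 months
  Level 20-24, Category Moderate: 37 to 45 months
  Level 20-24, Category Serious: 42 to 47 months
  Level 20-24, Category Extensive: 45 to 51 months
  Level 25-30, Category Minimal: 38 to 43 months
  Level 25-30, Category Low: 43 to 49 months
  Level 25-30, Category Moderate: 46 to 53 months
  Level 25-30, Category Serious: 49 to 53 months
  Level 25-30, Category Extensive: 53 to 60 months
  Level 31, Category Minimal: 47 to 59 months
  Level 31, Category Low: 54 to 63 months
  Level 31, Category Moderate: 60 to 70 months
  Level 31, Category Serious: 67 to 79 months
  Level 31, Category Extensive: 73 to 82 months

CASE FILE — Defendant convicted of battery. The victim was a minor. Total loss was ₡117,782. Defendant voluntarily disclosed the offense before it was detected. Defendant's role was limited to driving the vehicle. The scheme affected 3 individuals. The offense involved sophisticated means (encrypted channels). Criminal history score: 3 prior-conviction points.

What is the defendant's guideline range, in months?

21-33 months

Base offense level for battery: 13.
A1 applies (level before this adjustment is 13 < 26, so +1): 13 + 1 = 14.
A2 does not apply.
A3 applies: 14 + 2 = 16.
A4 applies: 16 − 1 = 15.
A5 applies: 15 + 4 = 19.
A6 applies: 19 − 2 = 17.
Final offense level: 17.
Criminal history: 3 prior points → Category Minimal (0-9).
Level 17 falls in the 17-19 band.
Grid: Level 17-19 × Category Minimal = 21-33 months.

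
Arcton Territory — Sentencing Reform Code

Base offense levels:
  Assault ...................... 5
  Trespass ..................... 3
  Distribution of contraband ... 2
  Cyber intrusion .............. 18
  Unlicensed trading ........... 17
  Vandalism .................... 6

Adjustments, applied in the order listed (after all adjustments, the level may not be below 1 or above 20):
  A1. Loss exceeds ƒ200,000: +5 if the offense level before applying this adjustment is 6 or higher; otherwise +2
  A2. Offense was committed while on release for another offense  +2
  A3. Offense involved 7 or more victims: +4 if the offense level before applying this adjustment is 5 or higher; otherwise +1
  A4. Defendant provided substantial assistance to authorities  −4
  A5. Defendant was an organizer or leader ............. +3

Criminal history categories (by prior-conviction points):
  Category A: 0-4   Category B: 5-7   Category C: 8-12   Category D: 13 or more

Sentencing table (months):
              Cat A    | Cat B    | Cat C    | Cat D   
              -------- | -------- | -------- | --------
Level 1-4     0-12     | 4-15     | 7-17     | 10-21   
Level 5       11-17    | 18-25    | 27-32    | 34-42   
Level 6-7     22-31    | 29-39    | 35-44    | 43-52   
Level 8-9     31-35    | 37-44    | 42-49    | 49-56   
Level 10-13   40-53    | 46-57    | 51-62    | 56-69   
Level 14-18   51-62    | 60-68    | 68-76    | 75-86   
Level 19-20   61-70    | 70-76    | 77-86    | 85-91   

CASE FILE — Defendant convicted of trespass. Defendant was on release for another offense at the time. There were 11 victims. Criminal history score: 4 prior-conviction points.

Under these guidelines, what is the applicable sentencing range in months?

Base offense level for trespass: 3.
A2 applies: 3 + 2 = 5.
A3 applies (level before this adjustment is 5 ≥ 5, so +4): 5 + 4 = 9.
A4 does not apply.
Final offense level: 9.
Criminal history: 4 prior points → Category A (0-4).
Level 9 falls in the 8-9 band.
Grid: Level 8-9 × Category A = 31-35 months.

31-35 months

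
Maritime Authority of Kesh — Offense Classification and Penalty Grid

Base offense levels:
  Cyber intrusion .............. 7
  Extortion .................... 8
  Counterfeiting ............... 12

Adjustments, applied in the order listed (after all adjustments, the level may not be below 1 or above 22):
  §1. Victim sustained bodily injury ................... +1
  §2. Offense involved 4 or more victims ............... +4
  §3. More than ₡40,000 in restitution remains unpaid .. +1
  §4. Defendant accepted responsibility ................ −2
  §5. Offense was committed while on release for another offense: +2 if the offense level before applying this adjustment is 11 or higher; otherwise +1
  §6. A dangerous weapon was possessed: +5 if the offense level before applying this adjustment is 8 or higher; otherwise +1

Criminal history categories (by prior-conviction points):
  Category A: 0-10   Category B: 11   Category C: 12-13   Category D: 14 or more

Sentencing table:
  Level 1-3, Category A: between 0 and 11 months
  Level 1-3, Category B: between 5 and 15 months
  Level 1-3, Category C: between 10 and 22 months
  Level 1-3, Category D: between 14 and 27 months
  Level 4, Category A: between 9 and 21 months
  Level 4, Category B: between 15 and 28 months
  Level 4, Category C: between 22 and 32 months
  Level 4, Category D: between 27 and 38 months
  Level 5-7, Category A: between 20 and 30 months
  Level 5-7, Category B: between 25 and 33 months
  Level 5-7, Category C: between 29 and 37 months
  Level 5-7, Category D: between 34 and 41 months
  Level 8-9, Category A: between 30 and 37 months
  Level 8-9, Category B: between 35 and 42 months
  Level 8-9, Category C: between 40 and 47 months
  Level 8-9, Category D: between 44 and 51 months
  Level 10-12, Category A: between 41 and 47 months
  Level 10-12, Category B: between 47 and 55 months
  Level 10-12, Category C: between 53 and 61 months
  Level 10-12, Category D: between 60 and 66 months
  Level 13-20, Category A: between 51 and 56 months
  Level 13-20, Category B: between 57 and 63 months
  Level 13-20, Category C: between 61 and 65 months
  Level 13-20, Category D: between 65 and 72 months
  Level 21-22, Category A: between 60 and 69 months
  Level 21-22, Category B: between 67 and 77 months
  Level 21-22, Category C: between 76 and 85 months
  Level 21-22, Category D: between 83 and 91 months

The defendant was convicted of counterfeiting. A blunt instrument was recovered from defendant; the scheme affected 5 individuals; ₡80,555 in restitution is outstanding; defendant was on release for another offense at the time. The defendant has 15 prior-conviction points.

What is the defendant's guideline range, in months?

Base offense level for counterfeiting: 12.
§1 does not apply.
§2 applies: 12 + 4 = 16.
§3 applies: 16 + 1 = 17.
§4 does not apply.
§5 applies (level before this adjustment is 17 ≥ 11, so +2): 17 + 2 = 19.
§6 applies (level before this adjustment is 19 ≥ 8, so +5): 19 + 5 = 24.
Level 24 exceeds the maximum of 22; capped at 22.
Final offense level: 22.
Criminal history: 15 prior points → Category D (14+).
Level 22 falls in the 21-22 band.
Grid: Level 21-22 × Category D = 83-91 months.

83-91 months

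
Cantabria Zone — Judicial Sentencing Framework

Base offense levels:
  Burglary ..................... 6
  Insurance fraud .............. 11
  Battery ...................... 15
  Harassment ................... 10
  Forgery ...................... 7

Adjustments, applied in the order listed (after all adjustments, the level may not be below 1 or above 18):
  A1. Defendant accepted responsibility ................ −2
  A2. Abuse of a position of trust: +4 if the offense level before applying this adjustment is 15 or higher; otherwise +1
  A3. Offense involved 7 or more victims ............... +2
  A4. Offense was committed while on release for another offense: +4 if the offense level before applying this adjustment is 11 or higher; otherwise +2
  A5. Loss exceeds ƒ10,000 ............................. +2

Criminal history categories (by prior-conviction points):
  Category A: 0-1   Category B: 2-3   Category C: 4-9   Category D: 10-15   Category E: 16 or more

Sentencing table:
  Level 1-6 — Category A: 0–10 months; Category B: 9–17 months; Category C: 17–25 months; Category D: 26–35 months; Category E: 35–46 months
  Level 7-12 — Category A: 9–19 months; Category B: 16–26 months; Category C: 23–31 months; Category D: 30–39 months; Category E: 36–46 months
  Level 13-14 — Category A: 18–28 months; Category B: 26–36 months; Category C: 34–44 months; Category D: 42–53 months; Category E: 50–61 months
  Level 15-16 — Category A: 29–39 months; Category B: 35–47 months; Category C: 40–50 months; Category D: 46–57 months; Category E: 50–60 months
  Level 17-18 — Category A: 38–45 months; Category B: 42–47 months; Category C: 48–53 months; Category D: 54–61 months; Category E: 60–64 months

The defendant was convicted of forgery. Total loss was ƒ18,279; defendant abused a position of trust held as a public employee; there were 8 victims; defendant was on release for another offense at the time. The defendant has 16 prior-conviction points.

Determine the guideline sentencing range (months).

50-61 months

Base offense level for forgery: 7.
A1 does not apply.
A2 applies (level before this adjustment is 7 < 15, so +1): 7 + 1 = 8.
A3 applies: 8 + 2 = 10.
A4 applies (level before this adjustment is 10 < 11, so +2): 10 + 2 = 12.
A5 applies: 12 + 2 = 14.
Final offense level: 14.
Criminal history: 16 prior points → Category E (16+).
Level 14 falls in the 13-14 band.
Grid: Level 13-14 × Category E = 50-61 months.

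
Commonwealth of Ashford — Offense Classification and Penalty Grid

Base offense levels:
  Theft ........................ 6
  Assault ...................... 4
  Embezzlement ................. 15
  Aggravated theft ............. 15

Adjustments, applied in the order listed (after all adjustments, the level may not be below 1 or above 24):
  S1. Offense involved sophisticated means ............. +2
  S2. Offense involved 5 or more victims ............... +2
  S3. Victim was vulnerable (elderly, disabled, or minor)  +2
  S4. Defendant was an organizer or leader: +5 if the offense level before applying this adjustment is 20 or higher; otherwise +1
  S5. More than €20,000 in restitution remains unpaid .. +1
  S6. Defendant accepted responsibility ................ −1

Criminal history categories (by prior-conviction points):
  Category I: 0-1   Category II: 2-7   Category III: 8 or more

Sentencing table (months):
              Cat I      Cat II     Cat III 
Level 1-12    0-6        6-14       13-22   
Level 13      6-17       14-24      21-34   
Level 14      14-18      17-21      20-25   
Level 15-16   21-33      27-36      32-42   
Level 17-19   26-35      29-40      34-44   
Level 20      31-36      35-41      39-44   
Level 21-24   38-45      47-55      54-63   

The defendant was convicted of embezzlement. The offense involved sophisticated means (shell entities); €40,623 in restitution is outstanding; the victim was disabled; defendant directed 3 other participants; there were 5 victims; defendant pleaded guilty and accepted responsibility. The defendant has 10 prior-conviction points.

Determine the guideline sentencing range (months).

Base offense level for embezzlement: 15.
S1 applies: 15 + 2 = 17.
S2 applies: 17 + 2 = 19.
S3 applies: 19 + 2 = 21.
S4 applies (level before this adjustment is 21 ≥ 20, so +5): 21 + 5 = 26.
S5 applies: 26 + 1 = 27.
S6 applies: 27 − 1 = 26.
Level 26 exceeds the maximum of 24; capped at 24.
Final offense level: 24.
Criminal history: 10 prior points → Category III (8+).
Level 24 falls in the 21-24 band.
Grid: Level 21-24 × Category III = 54-63 months.

54-63 months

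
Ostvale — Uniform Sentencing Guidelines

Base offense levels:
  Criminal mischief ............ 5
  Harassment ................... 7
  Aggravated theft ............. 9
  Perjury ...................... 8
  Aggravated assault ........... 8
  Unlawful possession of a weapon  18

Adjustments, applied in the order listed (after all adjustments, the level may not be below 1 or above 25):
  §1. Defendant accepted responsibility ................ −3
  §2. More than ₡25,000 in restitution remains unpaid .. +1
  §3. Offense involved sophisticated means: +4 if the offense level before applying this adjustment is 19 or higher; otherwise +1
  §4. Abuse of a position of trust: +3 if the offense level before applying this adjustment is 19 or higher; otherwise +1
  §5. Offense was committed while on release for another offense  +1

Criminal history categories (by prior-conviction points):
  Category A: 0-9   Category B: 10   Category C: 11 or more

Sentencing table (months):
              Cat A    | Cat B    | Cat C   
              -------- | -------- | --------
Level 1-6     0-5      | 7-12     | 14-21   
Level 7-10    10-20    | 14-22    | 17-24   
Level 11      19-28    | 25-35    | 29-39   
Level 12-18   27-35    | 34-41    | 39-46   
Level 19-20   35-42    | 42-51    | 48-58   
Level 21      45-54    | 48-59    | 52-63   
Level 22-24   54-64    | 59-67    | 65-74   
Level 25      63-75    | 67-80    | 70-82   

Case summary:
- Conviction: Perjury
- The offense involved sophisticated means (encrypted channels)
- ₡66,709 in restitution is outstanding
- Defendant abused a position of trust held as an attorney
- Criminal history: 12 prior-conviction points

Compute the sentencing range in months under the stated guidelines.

Base offense level for perjury: 8.
§1 does not apply.
§2 applies: 8 + 1 = 9.
§3 applies (level before this adjustment is 9 < 19, so +1): 9 + 1 = 10.
§4 applies (level before this adjustment is 10 < 19, so +1): 10 + 1 = 11.
§5 does not apply.
Final offense level: 11.
Criminal history: 12 prior points → Category C (11+).
Level 11 falls in the 11 band.
Grid: Level 11 × Category C = 29-39 months.

29-39 months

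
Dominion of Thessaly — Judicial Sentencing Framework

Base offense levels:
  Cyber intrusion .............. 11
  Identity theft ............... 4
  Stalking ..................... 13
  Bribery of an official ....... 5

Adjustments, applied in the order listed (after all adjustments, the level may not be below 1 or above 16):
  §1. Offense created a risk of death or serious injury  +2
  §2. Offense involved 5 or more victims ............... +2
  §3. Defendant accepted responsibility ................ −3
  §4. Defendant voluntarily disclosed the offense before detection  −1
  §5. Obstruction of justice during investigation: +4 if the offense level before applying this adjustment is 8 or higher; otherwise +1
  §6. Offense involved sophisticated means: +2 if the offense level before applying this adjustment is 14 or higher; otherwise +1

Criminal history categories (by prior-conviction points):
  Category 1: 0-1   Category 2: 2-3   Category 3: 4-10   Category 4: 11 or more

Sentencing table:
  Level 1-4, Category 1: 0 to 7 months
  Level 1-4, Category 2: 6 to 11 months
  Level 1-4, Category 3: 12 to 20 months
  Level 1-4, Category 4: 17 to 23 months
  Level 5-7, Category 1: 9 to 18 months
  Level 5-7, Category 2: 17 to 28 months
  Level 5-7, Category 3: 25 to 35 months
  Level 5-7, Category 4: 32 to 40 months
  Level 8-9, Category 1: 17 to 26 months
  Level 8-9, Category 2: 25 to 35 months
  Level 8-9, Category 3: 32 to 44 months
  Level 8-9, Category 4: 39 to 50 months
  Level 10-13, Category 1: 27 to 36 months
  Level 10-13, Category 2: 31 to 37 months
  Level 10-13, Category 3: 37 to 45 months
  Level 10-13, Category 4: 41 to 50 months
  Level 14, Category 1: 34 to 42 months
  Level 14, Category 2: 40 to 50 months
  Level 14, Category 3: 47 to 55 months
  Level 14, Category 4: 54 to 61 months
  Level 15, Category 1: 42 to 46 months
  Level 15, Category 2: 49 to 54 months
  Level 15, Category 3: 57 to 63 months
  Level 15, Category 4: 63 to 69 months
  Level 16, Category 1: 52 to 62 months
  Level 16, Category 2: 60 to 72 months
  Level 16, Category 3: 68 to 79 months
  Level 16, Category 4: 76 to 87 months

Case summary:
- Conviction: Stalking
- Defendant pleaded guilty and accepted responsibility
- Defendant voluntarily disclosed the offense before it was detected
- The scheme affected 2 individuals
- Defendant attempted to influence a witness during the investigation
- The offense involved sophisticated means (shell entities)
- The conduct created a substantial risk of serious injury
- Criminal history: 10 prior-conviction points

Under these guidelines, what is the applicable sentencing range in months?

68-79 months

Base offense level for stalking: 13.
§1 applies: 13 + 2 = 15.
§3 applies: 15 − 3 = 12.
§4 applies: 12 − 1 = 11.
§5 applies (level before this adjustment is 11 ≥ 8, so +4): 11 + 4 = 15.
§6 applies (level before this adjustment is 15 ≥ 14, so +2): 15 + 2 = 17.
Level 17 exceeds the maximum of 16; capped at 16.
Final offense level: 16.
Criminal history: 10 prior points → Category 3 (4-10).
Level 16 falls in the 16 band.
Grid: Level 16 × Category 3 = 68-79 months.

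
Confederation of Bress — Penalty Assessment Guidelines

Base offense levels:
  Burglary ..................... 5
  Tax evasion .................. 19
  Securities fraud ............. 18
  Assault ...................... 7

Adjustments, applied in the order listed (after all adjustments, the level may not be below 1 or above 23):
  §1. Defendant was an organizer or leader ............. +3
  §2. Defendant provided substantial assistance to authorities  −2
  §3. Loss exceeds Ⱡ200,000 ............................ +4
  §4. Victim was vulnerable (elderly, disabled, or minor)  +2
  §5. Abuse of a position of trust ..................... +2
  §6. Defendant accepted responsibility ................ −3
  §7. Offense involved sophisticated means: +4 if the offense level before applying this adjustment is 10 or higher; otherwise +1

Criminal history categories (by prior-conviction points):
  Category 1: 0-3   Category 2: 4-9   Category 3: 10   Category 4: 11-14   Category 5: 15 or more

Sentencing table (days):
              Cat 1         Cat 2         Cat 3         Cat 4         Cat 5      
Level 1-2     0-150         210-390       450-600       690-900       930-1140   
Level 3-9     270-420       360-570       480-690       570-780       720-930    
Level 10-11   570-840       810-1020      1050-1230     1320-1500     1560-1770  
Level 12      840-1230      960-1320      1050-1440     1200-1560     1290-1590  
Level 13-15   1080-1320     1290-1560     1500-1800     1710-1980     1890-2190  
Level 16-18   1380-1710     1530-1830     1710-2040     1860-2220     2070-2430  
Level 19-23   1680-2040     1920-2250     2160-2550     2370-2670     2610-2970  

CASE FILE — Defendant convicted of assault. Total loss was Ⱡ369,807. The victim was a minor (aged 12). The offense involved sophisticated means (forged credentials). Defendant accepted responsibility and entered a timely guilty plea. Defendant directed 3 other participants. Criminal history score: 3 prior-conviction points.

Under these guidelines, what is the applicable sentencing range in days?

Base offense level for assault: 7.
§1 applies: 7 + 3 = 10.
§2 does not apply.
§3 applies: 10 + 4 = 14.
§4 applies: 14 + 2 = 16.
§5 does not apply.
§6 applies: 16 − 3 = 13.
§7 applies (level before this adjustment is 13 ≥ 10, so +4): 13 + 4 = 17.
Final offense level: 17.
Criminal history: 3 prior points → Category 1 (0-3).
Level 17 falls in the 16-18 band.
Grid: Level 16-18 × Category 1 = 1380-1710 days.

1380-1710 days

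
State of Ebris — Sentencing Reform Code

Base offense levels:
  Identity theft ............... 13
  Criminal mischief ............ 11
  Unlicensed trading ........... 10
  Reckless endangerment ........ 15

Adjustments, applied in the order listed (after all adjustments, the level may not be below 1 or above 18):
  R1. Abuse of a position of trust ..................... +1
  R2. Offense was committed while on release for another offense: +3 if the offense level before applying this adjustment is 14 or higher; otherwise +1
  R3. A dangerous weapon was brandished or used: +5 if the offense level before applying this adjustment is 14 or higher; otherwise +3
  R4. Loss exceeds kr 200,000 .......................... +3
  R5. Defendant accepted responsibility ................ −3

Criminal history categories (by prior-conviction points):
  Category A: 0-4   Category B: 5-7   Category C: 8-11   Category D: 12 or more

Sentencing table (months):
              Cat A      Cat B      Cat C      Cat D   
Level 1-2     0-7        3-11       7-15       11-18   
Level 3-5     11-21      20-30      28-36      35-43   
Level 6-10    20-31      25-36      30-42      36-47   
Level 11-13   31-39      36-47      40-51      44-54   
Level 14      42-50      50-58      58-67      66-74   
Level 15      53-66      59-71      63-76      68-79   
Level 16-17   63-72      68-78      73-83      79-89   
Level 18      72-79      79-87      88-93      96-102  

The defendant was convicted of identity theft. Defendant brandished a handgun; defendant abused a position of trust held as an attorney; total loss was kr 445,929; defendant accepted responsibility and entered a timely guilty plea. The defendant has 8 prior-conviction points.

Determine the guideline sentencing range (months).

88-93 months

Base offense level for identity theft: 13.
R1 applies: 13 + 1 = 14.
R2 does not apply.
R3 applies (level before this adjustment is 14 ≥ 14, so +5): 14 + 5 = 19.
R4 applies: 19 + 3 = 22.
R5 applies: 22 − 3 = 19.
Level 19 exceeds the maximum of 18; capped at 18.
Final offense level: 18.
Criminal history: 8 prior points → Category C (8-11).
Level 18 falls in the 18 band.
Grid: Level 18 × Category C = 88-93 months.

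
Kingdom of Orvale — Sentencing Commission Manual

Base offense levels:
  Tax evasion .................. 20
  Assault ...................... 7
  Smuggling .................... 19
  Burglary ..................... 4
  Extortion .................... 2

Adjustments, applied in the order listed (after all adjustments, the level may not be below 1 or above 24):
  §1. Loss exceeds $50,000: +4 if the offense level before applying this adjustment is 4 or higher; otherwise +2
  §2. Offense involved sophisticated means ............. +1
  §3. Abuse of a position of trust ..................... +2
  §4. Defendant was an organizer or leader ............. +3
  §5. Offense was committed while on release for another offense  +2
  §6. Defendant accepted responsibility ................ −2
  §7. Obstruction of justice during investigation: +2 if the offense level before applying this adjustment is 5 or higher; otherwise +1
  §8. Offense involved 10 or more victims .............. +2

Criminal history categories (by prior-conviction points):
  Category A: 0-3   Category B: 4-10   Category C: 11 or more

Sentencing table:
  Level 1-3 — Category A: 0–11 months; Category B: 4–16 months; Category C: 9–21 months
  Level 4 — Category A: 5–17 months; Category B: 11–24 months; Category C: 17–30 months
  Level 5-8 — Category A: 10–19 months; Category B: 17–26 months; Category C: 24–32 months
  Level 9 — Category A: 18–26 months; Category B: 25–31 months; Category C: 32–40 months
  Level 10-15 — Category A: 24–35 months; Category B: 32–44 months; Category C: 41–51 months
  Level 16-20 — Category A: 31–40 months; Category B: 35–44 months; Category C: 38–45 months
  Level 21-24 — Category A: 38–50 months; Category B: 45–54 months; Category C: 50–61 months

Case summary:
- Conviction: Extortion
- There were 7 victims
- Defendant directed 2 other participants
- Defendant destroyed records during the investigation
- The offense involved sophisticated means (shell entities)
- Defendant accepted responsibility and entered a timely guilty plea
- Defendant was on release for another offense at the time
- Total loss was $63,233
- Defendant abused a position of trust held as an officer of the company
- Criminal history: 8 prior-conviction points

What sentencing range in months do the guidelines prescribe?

Base offense level for extortion: 2.
§1 applies (level before this adjustment is 2 < 4, so +2): 2 + 2 = 4.
§2 applies: 4 + 1 = 5.
§3 applies: 5 + 2 = 7.
§4 applies: 7 + 3 = 10.
§5 applies: 10 + 2 = 12.
§6 applies: 12 − 2 = 10.
§7 applies (level before this adjustment is 10 ≥ 5, so +2): 10 + 2 = 12.
§8 does not apply.
Final offense level: 12.
Criminal history: 8 prior points → Category B (4-10).
Level 12 falls in the 10-15 band.
Grid: Level 10-15 × Category B = 32-44 months.

32-44 months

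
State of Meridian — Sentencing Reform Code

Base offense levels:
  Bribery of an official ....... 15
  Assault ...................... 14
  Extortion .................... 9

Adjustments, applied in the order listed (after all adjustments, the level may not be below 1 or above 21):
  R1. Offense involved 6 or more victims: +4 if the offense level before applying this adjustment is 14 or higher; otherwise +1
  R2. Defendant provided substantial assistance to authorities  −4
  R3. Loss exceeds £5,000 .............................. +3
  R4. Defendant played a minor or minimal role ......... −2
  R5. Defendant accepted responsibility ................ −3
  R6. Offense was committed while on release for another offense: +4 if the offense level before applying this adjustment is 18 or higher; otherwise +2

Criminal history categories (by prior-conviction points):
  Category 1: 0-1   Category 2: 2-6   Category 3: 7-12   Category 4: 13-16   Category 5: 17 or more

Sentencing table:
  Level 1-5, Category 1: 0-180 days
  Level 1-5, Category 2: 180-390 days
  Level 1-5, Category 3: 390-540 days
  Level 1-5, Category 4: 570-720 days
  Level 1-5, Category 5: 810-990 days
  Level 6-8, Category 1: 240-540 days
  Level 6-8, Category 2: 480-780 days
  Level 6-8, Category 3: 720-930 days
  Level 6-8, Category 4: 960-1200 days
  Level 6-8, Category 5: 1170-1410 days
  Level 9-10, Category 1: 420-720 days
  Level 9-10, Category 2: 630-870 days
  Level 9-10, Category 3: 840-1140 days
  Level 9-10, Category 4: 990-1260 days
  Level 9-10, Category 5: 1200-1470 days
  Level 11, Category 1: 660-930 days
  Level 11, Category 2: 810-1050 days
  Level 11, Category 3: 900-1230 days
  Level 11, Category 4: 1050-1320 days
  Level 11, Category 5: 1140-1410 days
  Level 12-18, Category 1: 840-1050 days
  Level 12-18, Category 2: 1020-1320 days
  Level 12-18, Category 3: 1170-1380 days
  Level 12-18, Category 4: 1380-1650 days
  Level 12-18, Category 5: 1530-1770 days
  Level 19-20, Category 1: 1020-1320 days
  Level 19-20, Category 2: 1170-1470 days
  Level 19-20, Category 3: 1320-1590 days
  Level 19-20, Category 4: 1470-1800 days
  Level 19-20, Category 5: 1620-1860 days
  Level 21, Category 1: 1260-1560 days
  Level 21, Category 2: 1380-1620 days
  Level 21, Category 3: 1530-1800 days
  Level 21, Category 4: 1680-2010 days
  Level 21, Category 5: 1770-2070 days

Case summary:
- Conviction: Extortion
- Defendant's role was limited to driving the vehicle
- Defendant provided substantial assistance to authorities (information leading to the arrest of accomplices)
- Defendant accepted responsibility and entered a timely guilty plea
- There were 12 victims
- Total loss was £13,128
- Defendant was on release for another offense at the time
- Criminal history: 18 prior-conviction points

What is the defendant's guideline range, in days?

1170-1410 days

Base offense level for extortion: 9.
R1 applies (level before this adjustment is 9 < 14, so +1): 9 + 1 = 10.
R2 applies: 10 − 4 = 6.
R3 applies: 6 + 3 = 9.
R4 applies: 9 − 2 = 7.
R5 applies: 7 − 3 = 4.
R6 applies (level before this adjustment is 4 < 18, so +2): 4 + 2 = 6.
Final offense level: 6.
Criminal history: 18 prior points → Category 5 (17+).
Level 6 falls in the 6-8 band.
Grid: Level 6-8 × Category 5 = 1170-1410 days.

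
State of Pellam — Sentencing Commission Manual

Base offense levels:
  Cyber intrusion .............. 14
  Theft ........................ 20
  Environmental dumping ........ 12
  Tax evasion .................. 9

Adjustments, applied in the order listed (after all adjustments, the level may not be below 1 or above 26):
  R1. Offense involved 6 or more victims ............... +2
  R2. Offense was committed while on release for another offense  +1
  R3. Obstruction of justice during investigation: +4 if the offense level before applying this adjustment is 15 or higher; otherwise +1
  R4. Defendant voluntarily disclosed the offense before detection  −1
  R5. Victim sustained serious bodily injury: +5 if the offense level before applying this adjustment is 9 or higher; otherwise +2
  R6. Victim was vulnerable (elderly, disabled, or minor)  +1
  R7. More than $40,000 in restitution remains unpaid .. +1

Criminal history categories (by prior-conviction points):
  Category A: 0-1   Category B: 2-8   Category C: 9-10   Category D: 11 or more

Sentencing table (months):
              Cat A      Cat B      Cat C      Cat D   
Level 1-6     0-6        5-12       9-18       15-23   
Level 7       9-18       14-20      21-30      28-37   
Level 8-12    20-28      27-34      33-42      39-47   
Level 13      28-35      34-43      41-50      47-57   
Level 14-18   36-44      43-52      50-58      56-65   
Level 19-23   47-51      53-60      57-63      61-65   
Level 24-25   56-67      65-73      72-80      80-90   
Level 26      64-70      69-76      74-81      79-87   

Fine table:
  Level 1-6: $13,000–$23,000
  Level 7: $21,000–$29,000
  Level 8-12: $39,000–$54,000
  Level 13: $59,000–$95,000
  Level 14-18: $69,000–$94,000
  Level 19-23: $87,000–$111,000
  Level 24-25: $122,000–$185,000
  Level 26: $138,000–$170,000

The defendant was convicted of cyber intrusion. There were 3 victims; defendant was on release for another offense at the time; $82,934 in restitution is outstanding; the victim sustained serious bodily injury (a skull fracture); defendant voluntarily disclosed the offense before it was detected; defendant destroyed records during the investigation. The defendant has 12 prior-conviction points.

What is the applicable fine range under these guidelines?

Base offense level for cyber intrusion: 14.
R2 applies: 14 + 1 = 15.
R3 applies (level before this adjustment is 15 ≥ 15, so +4): 15 + 4 = 19.
R4 applies: 19 − 1 = 18.
R5 applies (level before this adjustment is 18 ≥ 9, so +5): 18 + 5 = 23.
R6 does not apply.
R7 applies: 23 + 1 = 24.
Final offense level: 24.
Level 24 falls in the 24-25 band.
Fine table: Level 24-25 → $122,000–$185,000.

$122,000–$185,000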